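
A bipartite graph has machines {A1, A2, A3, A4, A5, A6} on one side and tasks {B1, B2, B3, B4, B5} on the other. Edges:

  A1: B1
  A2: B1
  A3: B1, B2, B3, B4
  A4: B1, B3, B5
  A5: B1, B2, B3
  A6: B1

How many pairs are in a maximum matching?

Unit-capacity flow: source→left, listed edges, right→sink; max matching = max flow.
Augmenting path A1→B1 (+1); matched 1.
Augmenting path A3→B2 (+1); matched 2.
Augmenting path A4→B3 (+1); matched 3.
Augmenting path A5→B2→A3→B4 (+1); matched 4.
No augmenting path remains; maximum matching = 4.
König certificate: {A3, A4, A5, B1} is a vertex cover of size 4 (every listed pair touches it), so no matching can be larger.

4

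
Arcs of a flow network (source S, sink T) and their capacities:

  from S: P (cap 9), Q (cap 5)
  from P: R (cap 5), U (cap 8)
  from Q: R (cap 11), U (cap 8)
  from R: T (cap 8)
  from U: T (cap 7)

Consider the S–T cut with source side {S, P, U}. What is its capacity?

Edges leaving {S, P, U}: S→Q (5), P→R (5), U→T (7).
Cut capacity = 5 + 5 + 7 = 17.

17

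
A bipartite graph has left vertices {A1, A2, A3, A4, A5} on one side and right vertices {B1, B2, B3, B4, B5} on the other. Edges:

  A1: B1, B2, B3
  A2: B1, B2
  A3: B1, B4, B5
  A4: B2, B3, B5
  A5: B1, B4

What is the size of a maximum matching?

Unit-capacity flow: source→left, listed edges, right→sink; max matching = max flow.
Augmenting path A1→B1 (+1); matched 1.
Augmenting path A2→B2 (+1); matched 2.
Augmenting path A3→B4 (+1); matched 3.
Augmenting path A4→B3 (+1); matched 4.
Augmenting path A5→B4→A3→B5 (+1); matched 5.
No augmenting path remains; maximum matching = 5.
König certificate: {A1, A2, A3, A4, A5} is a vertex cover of size 5 (every listed pair touches it), so no matching can be larger.

5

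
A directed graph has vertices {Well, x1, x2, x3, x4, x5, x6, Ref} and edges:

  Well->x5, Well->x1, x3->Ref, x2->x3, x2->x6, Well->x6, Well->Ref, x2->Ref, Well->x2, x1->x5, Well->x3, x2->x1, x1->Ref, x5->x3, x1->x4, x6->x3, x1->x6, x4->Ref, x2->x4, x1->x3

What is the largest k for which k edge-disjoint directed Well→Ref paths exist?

Assign every edge capacity 1; by Menger, the answer equals the max flow.
Path Well→Ref (+1); total 1.
Path Well→x1→Ref (+1); total 2.
Path Well→x2→Ref (+1); total 3.
Path Well→x3→Ref (+1); total 4.
No residual Well→Ref path; max flow = 4.
Certifying cut of size 4: {Well→Ref, Well→x1, Well→x2, x3→Ref}.

4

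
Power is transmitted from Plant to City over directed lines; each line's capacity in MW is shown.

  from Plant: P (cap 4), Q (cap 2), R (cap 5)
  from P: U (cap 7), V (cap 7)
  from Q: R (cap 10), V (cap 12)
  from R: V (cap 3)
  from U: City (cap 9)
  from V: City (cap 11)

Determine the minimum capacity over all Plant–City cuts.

Augment Plant→P→U→City: bottleneck 4, flow now 4.
Augment Plant→Q→V→City: bottleneck 2, flow now 6.
Augment Plant→R→V→City: bottleneck 3, flow now 9.
No augmenting path remains; maximum flow = 9.
By max-flow min-cut, the minimum cut capacity equals the max flow.
In the residual graph, reachable from Plant: {Plant, R}.
Min-cut edges: Plant→P (4), Plant→Q (2), R→V (3); capacity 4 + 2 + 3 = 9.

9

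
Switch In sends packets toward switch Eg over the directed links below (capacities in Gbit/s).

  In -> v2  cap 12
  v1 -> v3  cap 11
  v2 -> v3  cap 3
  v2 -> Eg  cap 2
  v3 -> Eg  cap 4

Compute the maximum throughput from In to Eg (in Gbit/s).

Augment In→v2→Eg: bottleneck 2, flow now 2.
Augment In→v2→v3→Eg: bottleneck 3, flow now 5.
No augmenting path remains; maximum flow = 5.
In the residual graph, reachable from In: {In, v2}.
Min-cut edges: v2→v3 (3), v2→Eg (2); capacity 3 + 2 = 5.
This cut is saturated, so no flow can exceed 5.

5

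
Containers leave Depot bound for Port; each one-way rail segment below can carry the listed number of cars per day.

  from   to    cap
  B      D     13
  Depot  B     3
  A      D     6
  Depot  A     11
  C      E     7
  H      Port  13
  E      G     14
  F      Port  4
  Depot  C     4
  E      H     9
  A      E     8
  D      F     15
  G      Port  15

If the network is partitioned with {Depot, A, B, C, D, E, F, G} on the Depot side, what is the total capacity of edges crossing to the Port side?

Edges leaving {Depot, A, B, C, D, E, F, G}: E→H (9), F→Port (4), G→Port (15).
Cut capacity = 9 + 4 + 15 = 28.

28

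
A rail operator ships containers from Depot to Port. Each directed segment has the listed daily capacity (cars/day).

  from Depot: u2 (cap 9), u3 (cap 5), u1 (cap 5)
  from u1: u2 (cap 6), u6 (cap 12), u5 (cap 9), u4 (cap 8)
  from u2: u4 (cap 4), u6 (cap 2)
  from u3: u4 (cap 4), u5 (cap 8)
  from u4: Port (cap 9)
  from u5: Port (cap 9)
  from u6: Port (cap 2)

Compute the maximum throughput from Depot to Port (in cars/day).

Augment Depot→u1→u4→Port: bottleneck 5, flow now 5.
Augment Depot→u2→u4→Port: bottleneck 4, flow now 9.
Augment Depot→u2→u6→Port: bottleneck 2, flow now 11.
Augment Depot→u3→u5→Port: bottleneck 5, flow now 16.
No augmenting path remains; maximum flow = 16.
In the residual graph, reachable from Depot: {Depot, u2}.
Min-cut edges: Depot→u1 (5), Depot→u3 (5), u2→u4 (4), u2→u6 (2); capacity 5 + 5 + 4 + 2 = 16.
This cut is saturated, so no flow can exceed 16.

16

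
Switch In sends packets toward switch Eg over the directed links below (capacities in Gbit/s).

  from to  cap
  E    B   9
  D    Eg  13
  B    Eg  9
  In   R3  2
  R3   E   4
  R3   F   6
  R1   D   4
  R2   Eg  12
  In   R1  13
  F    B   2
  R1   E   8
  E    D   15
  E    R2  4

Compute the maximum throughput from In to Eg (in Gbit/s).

Augment In→R1→D→Eg: bottleneck 4, flow now 4.
Augment In→R3→E→B→Eg: bottleneck 2, flow now 6.
Augment In→R1→E→B→Eg: bottleneck 7, flow now 13.
Augment In→R1→E→R2→Eg: bottleneck 1, flow now 14.
No augmenting path remains; maximum flow = 14.
In the residual graph, reachable from In: {In, R1}.
Min-cut edges: In→R3 (2), R1→E (8), R1→D (4); capacity 2 + 8 + 4 = 14.
This cut is saturated, so no flow can exceed 14.

14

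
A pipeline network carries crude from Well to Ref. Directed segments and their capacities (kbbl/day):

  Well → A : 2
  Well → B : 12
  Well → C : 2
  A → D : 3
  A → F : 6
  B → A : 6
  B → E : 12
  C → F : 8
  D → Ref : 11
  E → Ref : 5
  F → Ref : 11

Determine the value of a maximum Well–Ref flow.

15

Augment Well→A→D→Ref: bottleneck 2, flow now 2.
Augment Well→B→E→Ref: bottleneck 5, flow now 7.
Augment Well→C→F→Ref: bottleneck 2, flow now 9.
Augment Well→B→A→D→Ref: bottleneck 1, flow now 10.
Augment Well→B→A→F→Ref: bottleneck 5, flow now 15.
No augmenting path remains; maximum flow = 15.
In the residual graph, reachable from Well: {Well, B, E}.
Min-cut edges: Well→A (2), Well→C (2), B→A (6), E→Ref (5); capacity 2 + 2 + 6 + 5 = 15.
This cut is saturated, so no flow can exceed 15.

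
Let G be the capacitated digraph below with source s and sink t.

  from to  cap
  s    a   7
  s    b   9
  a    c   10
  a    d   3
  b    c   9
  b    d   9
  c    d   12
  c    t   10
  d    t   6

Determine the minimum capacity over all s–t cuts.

16

Augment s→a→c→t: bottleneck 7, flow now 7.
Augment s→b→c→t: bottleneck 3, flow now 10.
Augment s→b→d→t: bottleneck 6, flow now 16.
No augmenting path remains; maximum flow = 16.
By max-flow min-cut, the minimum cut capacity equals the max flow.
In the residual graph, reachable from s: {s}.
Min-cut edges: s→a (7), s→b (9); capacity 7 + 9 = 16.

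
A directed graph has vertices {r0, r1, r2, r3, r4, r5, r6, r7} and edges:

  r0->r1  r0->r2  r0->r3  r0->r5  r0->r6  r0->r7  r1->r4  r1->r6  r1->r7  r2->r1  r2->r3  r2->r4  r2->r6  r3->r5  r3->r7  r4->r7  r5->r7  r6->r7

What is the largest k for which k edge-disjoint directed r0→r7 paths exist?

Assign every edge capacity 1; by Menger, the answer equals the max flow.
Path r0→r7 (+1); total 1.
Path r0→r1→r7 (+1); total 2.
Path r0→r3→r7 (+1); total 3.
Path r0→r5→r7 (+1); total 4.
Path r0→r6→r7 (+1); total 5.
Path r0→r2→r4→r7 (+1); total 6.
No residual r0→r7 path; max flow = 6.
Certifying cut of size 6: {r0→r1, r0→r2, r0→r3, r0→r5, r0→r6, r0→r7}.

6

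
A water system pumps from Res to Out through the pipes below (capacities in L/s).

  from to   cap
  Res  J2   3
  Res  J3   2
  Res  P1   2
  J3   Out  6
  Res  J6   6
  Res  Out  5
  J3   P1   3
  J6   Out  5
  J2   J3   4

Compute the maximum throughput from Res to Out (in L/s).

Augment Res→Out: bottleneck 5, flow now 5.
Augment Res→J6→Out: bottleneck 5, flow now 10.
Augment Res→J3→Out: bottleneck 2, flow now 12.
Augment Res→J2→J3→Out: bottleneck 3, flow now 15.
No augmenting path remains; maximum flow = 15.
In the residual graph, reachable from Res: {Res, J6, P1}.
Min-cut edges: Res→J2 (3), Res→J3 (2), Res→Out (5), J6→Out (5); capacity 3 + 2 + 5 + 5 = 15.
This cut is saturated, so no flow can exceed 15.

15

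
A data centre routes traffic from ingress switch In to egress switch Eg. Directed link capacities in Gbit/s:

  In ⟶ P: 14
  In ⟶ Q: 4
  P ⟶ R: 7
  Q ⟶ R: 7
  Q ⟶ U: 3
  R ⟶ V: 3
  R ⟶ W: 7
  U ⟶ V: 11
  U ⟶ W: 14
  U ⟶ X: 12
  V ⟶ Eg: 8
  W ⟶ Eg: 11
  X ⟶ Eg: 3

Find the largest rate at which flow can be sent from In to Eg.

11

Augment In→P→R→V→Eg: bottleneck 3, flow now 3.
Augment In→P→R→W→Eg: bottleneck 4, flow now 7.
Augment In→Q→R→W→Eg: bottleneck 3, flow now 10.
Augment In→Q→U→V→Eg: bottleneck 1, flow now 11.
No augmenting path remains; maximum flow = 11.
In the residual graph, reachable from In: {In, P}.
Min-cut edges: In→Q (4), P→R (7); capacity 4 + 7 = 11.
This cut is saturated, so no flow can exceed 11.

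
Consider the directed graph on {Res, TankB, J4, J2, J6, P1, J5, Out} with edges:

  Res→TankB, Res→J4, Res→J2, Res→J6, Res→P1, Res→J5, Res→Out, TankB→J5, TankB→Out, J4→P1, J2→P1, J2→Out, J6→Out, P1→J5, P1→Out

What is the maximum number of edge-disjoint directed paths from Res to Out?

Assign every edge capacity 1; by Menger, the answer equals the max flow.
Path Res→Out (+1); total 1.
Path Res→TankB→Out (+1); total 2.
Path Res→J2→Out (+1); total 3.
Path Res→J6→Out (+1); total 4.
Path Res→P1→Out (+1); total 5.
No residual Res→Out path; max flow = 5.
Certifying cut of size 5: {P1→Out, Res→J2, Res→J6, Res→Out, Res→TankB}.

5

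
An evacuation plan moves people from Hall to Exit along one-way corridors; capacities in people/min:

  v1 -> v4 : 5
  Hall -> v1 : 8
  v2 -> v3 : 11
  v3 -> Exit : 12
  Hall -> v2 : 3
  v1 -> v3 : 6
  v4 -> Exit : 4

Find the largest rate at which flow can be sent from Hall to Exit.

11

Augment Hall→v1→v3→Exit: bottleneck 6, flow now 6.
Augment Hall→v1→v4→Exit: bottleneck 2, flow now 8.
Augment Hall→v2→v3→Exit: bottleneck 3, flow now 11.
No augmenting path remains; maximum flow = 11.
In the residual graph, reachable from Hall: {Hall}.
Min-cut edges: Hall→v1 (8), Hall→v2 (3); capacity 8 + 3 = 11.
This cut is saturated, so no flow can exceed 11.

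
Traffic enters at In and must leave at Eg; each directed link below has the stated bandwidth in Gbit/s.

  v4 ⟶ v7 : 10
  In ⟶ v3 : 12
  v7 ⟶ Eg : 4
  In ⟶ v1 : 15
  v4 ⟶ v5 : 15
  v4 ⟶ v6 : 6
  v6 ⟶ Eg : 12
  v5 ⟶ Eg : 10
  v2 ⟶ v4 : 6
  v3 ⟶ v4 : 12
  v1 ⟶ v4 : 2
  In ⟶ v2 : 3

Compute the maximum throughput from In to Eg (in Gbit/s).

Augment In→v1→v4→v5→Eg: bottleneck 2, flow now 2.
Augment In→v2→v4→v5→Eg: bottleneck 3, flow now 5.
Augment In→v3→v4→v5→Eg: bottleneck 5, flow now 10.
Augment In→v3→v4→v6→Eg: bottleneck 6, flow now 16.
Augment In→v3→v4→v7→Eg: bottleneck 1, flow now 17.
No augmenting path remains; maximum flow = 17.
In the residual graph, reachable from In: {In, v1}.
Min-cut edges: In→v2 (3), In→v3 (12), v1→v4 (2); capacity 3 + 12 + 2 = 17.
This cut is saturated, so no flow can exceed 17.

17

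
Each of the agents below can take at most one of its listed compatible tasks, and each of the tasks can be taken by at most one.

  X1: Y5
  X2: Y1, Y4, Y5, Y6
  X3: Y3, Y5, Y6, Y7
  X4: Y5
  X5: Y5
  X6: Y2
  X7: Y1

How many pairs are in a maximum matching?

Unit-capacity flow: source→left, listed edges, right→sink; max matching = max flow.
Augmenting path X1→Y5 (+1); matched 1.
Augmenting path X2→Y1 (+1); matched 2.
Augmenting path X3→Y3 (+1); matched 3.
Augmenting path X6→Y2 (+1); matched 4.
Augmenting path X7→Y1→X2→Y4 (+1); matched 5.
No augmenting path remains; maximum matching = 5.
König certificate: {X2, X3, X6, X7, Y5} is a vertex cover of size 5 (every listed pair touches it), so no matching can be larger.

5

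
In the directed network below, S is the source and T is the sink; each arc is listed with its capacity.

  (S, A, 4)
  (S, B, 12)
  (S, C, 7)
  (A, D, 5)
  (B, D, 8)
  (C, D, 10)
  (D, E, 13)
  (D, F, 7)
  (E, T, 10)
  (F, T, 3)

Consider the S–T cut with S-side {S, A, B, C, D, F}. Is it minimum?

Given cut capacity: 13 + 3 = 16.
Augment S→A→D→E→T: bottleneck 4, flow now 4.
Augment S→B→D→E→T: bottleneck 6, flow now 10.
Augment S→B→D→F→T: bottleneck 2, flow now 12.
Augment S→C→D→F→T: bottleneck 1, flow now 13.
No augmenting path remains; maximum flow = 13.
In the residual graph, reachable from S: {S, A, B, C, D, E, F}.
Min-cut edges: E→T (10), F→T (3); capacity 10 + 3 = 13.
Cut capacity 16 exceeds the max flow 13, so it is not minimum.

No — its capacity is 16, but the minimum cut has capacity 13.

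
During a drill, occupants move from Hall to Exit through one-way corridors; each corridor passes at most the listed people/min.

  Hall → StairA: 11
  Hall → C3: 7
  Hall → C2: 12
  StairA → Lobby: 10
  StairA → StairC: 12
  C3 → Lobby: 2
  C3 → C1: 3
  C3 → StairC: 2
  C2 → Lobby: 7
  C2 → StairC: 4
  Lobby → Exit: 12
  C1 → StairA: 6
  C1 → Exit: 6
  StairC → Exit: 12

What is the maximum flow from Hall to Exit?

27

Augment Hall→StairA→Lobby→Exit: bottleneck 10, flow now 10.
Augment Hall→StairA→StairC→Exit: bottleneck 1, flow now 11.
Augment Hall→C3→Lobby→Exit: bottleneck 2, flow now 13.
Augment Hall→C3→C1→Exit: bottleneck 3, flow now 16.
Augment Hall→C3→StairC→Exit: bottleneck 2, flow now 18.
Augment Hall→C2→StairC→Exit: bottleneck 4, flow now 22.
Augment Hall→C2→Lobby→StairA→StairC→Exit: bottleneck 5, flow now 27. (uses reverse residual edge)
No augmenting path remains; maximum flow = 27.
In the residual graph, reachable from Hall: {Hall, StairA, C3, C2, Lobby, StairC}.
Min-cut edges: C3→C1 (3), Lobby→Exit (12), StairC→Exit (12); capacity 3 + 12 + 12 = 27.
This cut is saturated, so no flow can exceed 27.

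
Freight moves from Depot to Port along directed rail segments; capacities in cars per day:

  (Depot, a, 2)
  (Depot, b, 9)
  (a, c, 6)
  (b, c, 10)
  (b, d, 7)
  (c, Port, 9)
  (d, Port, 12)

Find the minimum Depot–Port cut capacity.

11

Augment Depot→a→c→Port: bottleneck 2, flow now 2.
Augment Depot→b→c→Port: bottleneck 7, flow now 9.
Augment Depot→b→d→Port: bottleneck 2, flow now 11.
No augmenting path remains; maximum flow = 11.
By max-flow min-cut, the minimum cut capacity equals the max flow.
In the residual graph, reachable from Depot: {Depot}.
Min-cut edges: Depot→a (2), Depot→b (9); capacity 2 + 9 = 11.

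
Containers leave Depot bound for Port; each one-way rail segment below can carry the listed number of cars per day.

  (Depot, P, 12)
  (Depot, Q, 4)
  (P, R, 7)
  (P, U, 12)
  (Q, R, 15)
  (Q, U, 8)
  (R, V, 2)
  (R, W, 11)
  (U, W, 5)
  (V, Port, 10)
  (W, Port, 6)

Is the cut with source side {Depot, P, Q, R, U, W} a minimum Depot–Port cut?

Given cut capacity: 2 + 6 = 8.
Augment Depot→P→R→V→Port: bottleneck 2, flow now 2.
Augment Depot→P→R→W→Port: bottleneck 5, flow now 7.
Augment Depot→P→U→W→Port: bottleneck 1, flow now 8.
No augmenting path remains; maximum flow = 8.
Cut capacity 8 equals the max flow, so it is a minimum cut.

Yes — it is a minimum cut (capacity 8).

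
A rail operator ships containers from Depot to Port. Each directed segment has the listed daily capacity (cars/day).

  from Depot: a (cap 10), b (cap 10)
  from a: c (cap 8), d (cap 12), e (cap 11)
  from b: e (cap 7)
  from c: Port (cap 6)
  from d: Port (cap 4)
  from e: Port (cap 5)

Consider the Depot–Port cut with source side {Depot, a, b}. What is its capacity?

38

Edges leaving {Depot, a, b}: a→c (8), a→d (12), a→e (11), b→e (7).
Cut capacity = 8 + 12 + 11 + 7 = 38.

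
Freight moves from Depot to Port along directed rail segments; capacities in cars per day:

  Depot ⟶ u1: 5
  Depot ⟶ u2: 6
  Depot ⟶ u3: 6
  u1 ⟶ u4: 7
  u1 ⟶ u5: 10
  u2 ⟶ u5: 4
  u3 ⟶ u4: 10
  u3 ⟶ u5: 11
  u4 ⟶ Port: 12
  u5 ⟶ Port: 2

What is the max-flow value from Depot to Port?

13

Augment Depot→u1→u4→Port: bottleneck 5, flow now 5.
Augment Depot→u2→u5→Port: bottleneck 2, flow now 7.
Augment Depot→u3→u4→Port: bottleneck 6, flow now 13.
No augmenting path remains; maximum flow = 13.
In the residual graph, reachable from Depot: {Depot, u2, u5}.
Min-cut edges: Depot→u1 (5), Depot→u3 (6), u5→Port (2); capacity 5 + 6 + 2 = 13.
This cut is saturated, so no flow can exceed 13.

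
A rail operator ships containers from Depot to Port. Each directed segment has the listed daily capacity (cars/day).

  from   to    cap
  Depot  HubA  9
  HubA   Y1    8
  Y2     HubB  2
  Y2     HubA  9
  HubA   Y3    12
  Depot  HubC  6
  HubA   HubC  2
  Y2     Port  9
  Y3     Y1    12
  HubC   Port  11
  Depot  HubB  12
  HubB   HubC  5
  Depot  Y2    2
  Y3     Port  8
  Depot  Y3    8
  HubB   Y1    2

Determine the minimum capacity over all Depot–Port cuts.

Augment Depot→Y2→Port: bottleneck 2, flow now 2.
Augment Depot→Y3→Port: bottleneck 8, flow now 10.
Augment Depot→HubC→Port: bottleneck 6, flow now 16.
Augment Depot→HubB→HubC→Port: bottleneck 5, flow now 21.
No augmenting path remains; maximum flow = 21.
By max-flow min-cut, the minimum cut capacity equals the max flow.
In the residual graph, reachable from Depot: {Depot, HubB, HubA, Y3, HubC, Y1}.
Min-cut edges: Depot→Y2 (2), Y3→Port (8), HubC→Port (11); capacity 2 + 8 + 11 = 21.

21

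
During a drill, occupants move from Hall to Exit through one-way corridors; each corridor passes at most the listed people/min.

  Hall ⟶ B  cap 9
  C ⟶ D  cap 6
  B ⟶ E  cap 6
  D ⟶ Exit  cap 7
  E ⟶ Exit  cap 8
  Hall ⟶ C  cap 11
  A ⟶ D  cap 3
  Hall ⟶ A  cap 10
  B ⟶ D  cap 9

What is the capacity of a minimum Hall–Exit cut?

13

Augment Hall→A→D→Exit: bottleneck 3, flow now 3.
Augment Hall→B→D→Exit: bottleneck 4, flow now 7.
Augment Hall→B→E→Exit: bottleneck 5, flow now 12.
Augment Hall→C→D→B→E→Exit: bottleneck 1, flow now 13. (uses reverse residual edge)
No augmenting path remains; maximum flow = 13.
By max-flow min-cut, the minimum cut capacity equals the max flow.
In the residual graph, reachable from Hall: {Hall, A, B, C, D}.
Min-cut edges: B→E (6), D→Exit (7); capacity 6 + 7 = 13.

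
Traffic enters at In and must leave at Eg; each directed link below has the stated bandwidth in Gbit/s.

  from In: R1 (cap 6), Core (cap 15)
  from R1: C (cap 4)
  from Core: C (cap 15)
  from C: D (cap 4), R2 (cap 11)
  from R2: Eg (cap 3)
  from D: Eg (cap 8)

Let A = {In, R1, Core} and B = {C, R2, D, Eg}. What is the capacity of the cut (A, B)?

Edges leaving {In, R1, Core}: R1→C (4), Core→C (15).
Cut capacity = 4 + 15 = 19.

19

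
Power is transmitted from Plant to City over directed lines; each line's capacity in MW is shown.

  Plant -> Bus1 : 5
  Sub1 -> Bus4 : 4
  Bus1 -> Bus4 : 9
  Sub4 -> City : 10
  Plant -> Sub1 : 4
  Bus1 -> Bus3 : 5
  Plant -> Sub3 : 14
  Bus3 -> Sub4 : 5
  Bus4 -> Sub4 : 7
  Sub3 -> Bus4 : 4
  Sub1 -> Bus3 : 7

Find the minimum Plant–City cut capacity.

10

Augment Plant→Sub1→Bus3→Sub4→City: bottleneck 4, flow now 4.
Augment Plant→Bus1→Bus3→Sub4→City: bottleneck 1, flow now 5.
Augment Plant→Bus1→Bus4→Sub4→City: bottleneck 4, flow now 9.
Augment Plant→Sub3→Bus4→Sub4→City: bottleneck 1, flow now 10.
No augmenting path remains; maximum flow = 10.
By max-flow min-cut, the minimum cut capacity equals the max flow.
In the residual graph, reachable from Plant: {Plant, Sub1, Bus1, Sub3, Bus3, Bus4, Sub4}.
Min-cut edges: Sub4→City (10); capacity 10 = 10.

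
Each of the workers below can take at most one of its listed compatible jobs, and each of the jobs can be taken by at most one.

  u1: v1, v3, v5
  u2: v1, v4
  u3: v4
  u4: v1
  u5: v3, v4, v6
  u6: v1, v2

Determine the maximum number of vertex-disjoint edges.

Unit-capacity flow: source→left, listed edges, right→sink; max matching = max flow.
Augmenting path u1→v1 (+1); matched 1.
Augmenting path u2→v4 (+1); matched 2.
Augmenting path u5→v3 (+1); matched 3.
Augmenting path u6→v2 (+1); matched 4.
Augmenting path u4→v1→u1→v5 (+1); matched 5.
No augmenting path remains; maximum matching = 5.
König certificate: {u1, u5, u6, v1, v4} is a vertex cover of size 5 (every listed pair touches it), so no matching can be larger.

5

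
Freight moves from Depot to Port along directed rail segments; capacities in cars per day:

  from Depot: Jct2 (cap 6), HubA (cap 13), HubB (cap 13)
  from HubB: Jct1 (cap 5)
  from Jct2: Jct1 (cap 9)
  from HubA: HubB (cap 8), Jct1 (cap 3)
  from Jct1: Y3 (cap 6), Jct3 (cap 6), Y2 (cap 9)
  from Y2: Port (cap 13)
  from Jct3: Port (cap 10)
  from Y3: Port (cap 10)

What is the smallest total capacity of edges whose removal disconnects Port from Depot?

Augment Depot→HubB→Jct1→Y2→Port: bottleneck 5, flow now 5.
Augment Depot→Jct2→Jct1→Y2→Port: bottleneck 4, flow now 9.
Augment Depot→Jct2→Jct1→Jct3→Port: bottleneck 2, flow now 11.
Augment Depot→HubA→Jct1→Jct3→Port: bottleneck 3, flow now 14.
No augmenting path remains; maximum flow = 14.
By max-flow min-cut, the minimum cut capacity equals the max flow.
In the residual graph, reachable from Depot: {Depot, HubB, HubA}.
Min-cut edges: Depot→Jct2 (6), HubB→Jct1 (5), HubA→Jct1 (3); capacity 6 + 5 + 3 = 14.

14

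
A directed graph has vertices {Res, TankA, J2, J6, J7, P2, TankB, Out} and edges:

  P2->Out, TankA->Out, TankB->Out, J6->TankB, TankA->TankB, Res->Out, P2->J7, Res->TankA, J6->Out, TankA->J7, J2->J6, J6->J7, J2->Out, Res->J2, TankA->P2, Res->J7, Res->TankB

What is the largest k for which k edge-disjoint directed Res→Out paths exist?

4

Assign every edge capacity 1; by Menger, the answer equals the max flow.
Path Res→Out (+1); total 1.
Path Res→TankA→Out (+1); total 2.
Path Res→J2→Out (+1); total 3.
Path Res→TankB→Out (+1); total 4.
No residual Res→Out path; max flow = 4.
Certifying cut of size 4: {Res→J2, Res→Out, Res→TankA, Res→TankB}.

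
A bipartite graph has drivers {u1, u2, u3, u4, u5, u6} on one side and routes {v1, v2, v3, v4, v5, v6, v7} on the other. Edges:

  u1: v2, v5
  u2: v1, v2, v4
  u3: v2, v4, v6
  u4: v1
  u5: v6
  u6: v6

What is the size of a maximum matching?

5

Unit-capacity flow: source→left, listed edges, right→sink; max matching = max flow.
Augmenting path u1→v2 (+1); matched 1.
Augmenting path u2→v1 (+1); matched 2.
Augmenting path u3→v4 (+1); matched 3.
Augmenting path u5→v6 (+1); matched 4.
Augmenting path u4→v1→u2→v2→u1→v5 (+1); matched 5.
No augmenting path remains; maximum matching = 5.
König certificate: {u1, u2, u3, u4, v6} is a vertex cover of size 5 (every listed pair touches it), so no matching can be larger.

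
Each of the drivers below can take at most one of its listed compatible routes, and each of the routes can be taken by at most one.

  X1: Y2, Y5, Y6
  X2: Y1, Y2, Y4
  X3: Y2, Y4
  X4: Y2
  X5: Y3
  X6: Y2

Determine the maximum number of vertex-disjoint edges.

5

Unit-capacity flow: source→left, listed edges, right→sink; max matching = max flow.
Augmenting path X1→Y2 (+1); matched 1.
Augmenting path X2→Y1 (+1); matched 2.
Augmenting path X3→Y4 (+1); matched 3.
Augmenting path X5→Y3 (+1); matched 4.
Augmenting path X4→Y2→X1→Y5 (+1); matched 5.
No augmenting path remains; maximum matching = 5.
König certificate: {X1, X2, X3, X5, Y2} is a vertex cover of size 5 (every listed pair touches it), so no matching can be larger.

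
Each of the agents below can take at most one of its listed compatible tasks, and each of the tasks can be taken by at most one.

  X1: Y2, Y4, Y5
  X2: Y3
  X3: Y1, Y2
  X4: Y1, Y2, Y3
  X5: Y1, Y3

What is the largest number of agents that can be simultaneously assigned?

Unit-capacity flow: source→left, listed edges, right→sink; max matching = max flow.
Augmenting path X1→Y2 (+1); matched 1.
Augmenting path X2→Y3 (+1); matched 2.
Augmenting path X3→Y1 (+1); matched 3.
Augmenting path X4→Y2→X1→Y4 (+1); matched 4.
No augmenting path remains; maximum matching = 4.
König certificate: {X1, Y1, Y2, Y3} is a vertex cover of size 4 (every listed pair touches it), so no matching can be larger.

4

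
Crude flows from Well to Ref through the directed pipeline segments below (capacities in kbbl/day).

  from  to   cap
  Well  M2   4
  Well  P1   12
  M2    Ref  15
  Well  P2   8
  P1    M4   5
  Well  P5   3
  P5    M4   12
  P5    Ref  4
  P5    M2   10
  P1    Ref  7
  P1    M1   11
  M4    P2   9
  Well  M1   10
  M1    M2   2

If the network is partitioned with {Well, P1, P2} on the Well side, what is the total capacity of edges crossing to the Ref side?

Edges leaving {Well, P1, P2}: Well→P5 (3), Well→M1 (10), Well→M2 (4), P1→M1 (11), P1→M4 (5), P1→Ref (7).
Cut capacity = 3 + 10 + 4 + 11 + 5 + 7 = 40.

40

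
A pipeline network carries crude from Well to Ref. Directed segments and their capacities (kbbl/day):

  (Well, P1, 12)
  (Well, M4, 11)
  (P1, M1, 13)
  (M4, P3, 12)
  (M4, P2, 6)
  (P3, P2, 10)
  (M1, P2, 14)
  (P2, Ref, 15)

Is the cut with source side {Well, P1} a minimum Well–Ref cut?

No — its capacity is 24, but the minimum cut has capacity 15.

Given cut capacity: 11 + 13 = 24.
Augment Well→M4→P2→Ref: bottleneck 6, flow now 6.
Augment Well→P1→M1→P2→Ref: bottleneck 9, flow now 15.
No augmenting path remains; maximum flow = 15.
In the residual graph, reachable from Well: {Well, P1, M4, P3, M1, P2}.
Min-cut edges: P2→Ref (15); capacity 15 = 15.
Cut capacity 24 exceeds the max flow 15, so it is not minimum.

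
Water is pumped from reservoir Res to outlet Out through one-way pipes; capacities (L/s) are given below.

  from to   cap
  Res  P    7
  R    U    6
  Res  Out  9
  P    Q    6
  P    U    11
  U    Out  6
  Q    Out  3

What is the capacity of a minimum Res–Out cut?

Augment Res→Out: bottleneck 9, flow now 9.
Augment Res→P→Q→Out: bottleneck 3, flow now 12.
Augment Res→P→U→Out: bottleneck 4, flow now 16.
No augmenting path remains; maximum flow = 16.
By max-flow min-cut, the minimum cut capacity equals the max flow.
In the residual graph, reachable from Res: {Res}.
Min-cut edges: Res→P (7), Res→Out (9); capacity 7 + 9 = 16.

16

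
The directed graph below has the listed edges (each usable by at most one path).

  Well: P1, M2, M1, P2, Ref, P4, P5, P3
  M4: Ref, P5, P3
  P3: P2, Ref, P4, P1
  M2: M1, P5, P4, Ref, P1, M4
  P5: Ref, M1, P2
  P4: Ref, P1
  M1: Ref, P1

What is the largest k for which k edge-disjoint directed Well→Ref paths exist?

Assign every edge capacity 1; by Menger, the answer equals the max flow.
Path Well→Ref (+1); total 1.
Path Well→M2→Ref (+1); total 2.
Path Well→P4→Ref (+1); total 3.
Path Well→P3→Ref (+1); total 4.
Path Well→P5→Ref (+1); total 5.
Path Well→M1→Ref (+1); total 6.
No residual Well→Ref path; max flow = 6.
Certifying cut of size 6: {Well→M1, Well→M2, Well→P3, Well→P4, Well→P5, Well→Ref}.

6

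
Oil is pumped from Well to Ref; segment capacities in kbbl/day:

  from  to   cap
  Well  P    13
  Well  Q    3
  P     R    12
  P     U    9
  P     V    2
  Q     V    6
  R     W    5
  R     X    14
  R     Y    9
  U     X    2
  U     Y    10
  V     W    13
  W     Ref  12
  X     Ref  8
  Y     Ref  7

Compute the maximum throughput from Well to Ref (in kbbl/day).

Augment Well→P→R→W→Ref: bottleneck 5, flow now 5.
Augment Well→P→R→X→Ref: bottleneck 7, flow now 12.
Augment Well→P→U→X→Ref: bottleneck 1, flow now 13.
Augment Well→Q→V→W→Ref: bottleneck 3, flow now 16.
No augmenting path remains; maximum flow = 16.
In the residual graph, reachable from Well: {Well}.
Min-cut edges: Well→P (13), Well→Q (3); capacity 13 + 3 = 16.
This cut is saturated, so no flow can exceed 16.

16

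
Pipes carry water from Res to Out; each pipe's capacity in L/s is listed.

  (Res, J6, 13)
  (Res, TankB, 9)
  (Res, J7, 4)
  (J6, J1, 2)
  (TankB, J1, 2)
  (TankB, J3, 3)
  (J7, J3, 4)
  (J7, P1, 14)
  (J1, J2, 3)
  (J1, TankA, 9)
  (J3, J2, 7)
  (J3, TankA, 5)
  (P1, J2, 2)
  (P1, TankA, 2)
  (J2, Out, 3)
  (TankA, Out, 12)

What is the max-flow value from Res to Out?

11

Augment Res→J6→J1→J2→Out: bottleneck 2, flow now 2.
Augment Res→TankB→J1→J2→Out: bottleneck 1, flow now 3.
Augment Res→TankB→J1→TankA→Out: bottleneck 1, flow now 4.
Augment Res→TankB→J3→TankA→Out: bottleneck 3, flow now 7.
Augment Res→J7→J3→TankA→Out: bottleneck 2, flow now 9.
Augment Res→J7→P1→TankA→Out: bottleneck 2, flow now 11.
No augmenting path remains; maximum flow = 11.
In the residual graph, reachable from Res: {Res, J6, TankB}.
Min-cut edges: Res→J7 (4), J6→J1 (2), TankB→J1 (2), TankB→J3 (3); capacity 4 + 2 + 2 + 3 = 11.
This cut is saturated, so no flow can exceed 11.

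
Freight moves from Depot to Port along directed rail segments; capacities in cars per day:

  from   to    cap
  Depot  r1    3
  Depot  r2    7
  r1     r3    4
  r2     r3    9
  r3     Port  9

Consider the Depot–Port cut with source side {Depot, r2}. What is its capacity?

12

Edges leaving {Depot, r2}: Depot→r1 (3), r2→r3 (9).
Cut capacity = 3 + 9 = 12.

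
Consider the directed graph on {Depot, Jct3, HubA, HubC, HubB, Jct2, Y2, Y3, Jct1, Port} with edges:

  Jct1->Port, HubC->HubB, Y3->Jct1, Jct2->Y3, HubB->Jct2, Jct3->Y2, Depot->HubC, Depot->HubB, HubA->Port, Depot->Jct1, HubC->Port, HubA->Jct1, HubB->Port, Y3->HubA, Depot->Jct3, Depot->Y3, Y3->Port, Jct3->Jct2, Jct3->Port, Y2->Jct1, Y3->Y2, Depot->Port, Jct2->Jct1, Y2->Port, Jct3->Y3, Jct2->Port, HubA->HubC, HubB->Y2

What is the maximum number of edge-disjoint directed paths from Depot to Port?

Assign every edge capacity 1; by Menger, the answer equals the max flow.
Path Depot→Port (+1); total 1.
Path Depot→Jct3→Port (+1); total 2.
Path Depot→HubC→Port (+1); total 3.
Path Depot→HubB→Port (+1); total 4.
Path Depot→Y3→Port (+1); total 5.
Path Depot→Jct1→Port (+1); total 6.
No residual Depot→Port path; max flow = 6.
Certifying cut of size 6: {Depot→HubB, Depot→HubC, Depot→Jct1, Depot→Jct3, Depot→Port, Depot→Y3}.

6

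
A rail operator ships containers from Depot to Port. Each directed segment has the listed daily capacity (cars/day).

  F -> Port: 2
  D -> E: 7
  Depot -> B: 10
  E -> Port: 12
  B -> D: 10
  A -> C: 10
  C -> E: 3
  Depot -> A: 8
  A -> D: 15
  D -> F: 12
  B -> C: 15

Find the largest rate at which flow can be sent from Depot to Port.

Augment Depot→A→C→E→Port: bottleneck 3, flow now 3.
Augment Depot→A→D→E→Port: bottleneck 5, flow now 8.
Augment Depot→B→D→E→Port: bottleneck 2, flow now 10.
Augment Depot→B→D→F→Port: bottleneck 2, flow now 12.
No augmenting path remains; maximum flow = 12.
In the residual graph, reachable from Depot: {Depot, A, B, C, D, F}.
Min-cut edges: C→E (3), D→E (7), F→Port (2); capacity 3 + 7 + 2 = 12.
This cut is saturated, so no flow can exceed 12.

12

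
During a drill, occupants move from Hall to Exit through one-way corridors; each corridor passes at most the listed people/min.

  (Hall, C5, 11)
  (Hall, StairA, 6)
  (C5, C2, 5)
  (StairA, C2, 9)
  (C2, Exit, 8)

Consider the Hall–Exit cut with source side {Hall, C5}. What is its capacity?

Edges leaving {Hall, C5}: Hall→StairA (6), C5→C2 (5).
Cut capacity = 6 + 5 = 11.

11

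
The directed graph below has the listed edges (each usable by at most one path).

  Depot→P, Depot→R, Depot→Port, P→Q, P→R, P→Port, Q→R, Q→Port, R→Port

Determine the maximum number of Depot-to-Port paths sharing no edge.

Assign every edge capacity 1; by Menger, the answer equals the max flow.
Path Depot→Port (+1); total 1.
Path Depot→P→Port (+1); total 2.
Path Depot→R→Port (+1); total 3.
No residual Depot→Port path; max flow = 3.
Certifying cut of size 3: {Depot→P, Depot→Port, Depot→R}.

3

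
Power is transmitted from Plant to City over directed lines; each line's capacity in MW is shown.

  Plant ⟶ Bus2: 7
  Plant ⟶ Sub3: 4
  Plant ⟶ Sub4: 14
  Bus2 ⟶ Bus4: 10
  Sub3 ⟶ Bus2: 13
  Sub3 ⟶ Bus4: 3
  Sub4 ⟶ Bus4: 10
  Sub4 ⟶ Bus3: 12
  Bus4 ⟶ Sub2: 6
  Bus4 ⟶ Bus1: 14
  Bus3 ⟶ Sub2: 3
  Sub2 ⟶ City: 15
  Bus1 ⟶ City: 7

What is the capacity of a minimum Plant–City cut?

Augment Plant→Bus2→Bus4→Sub2→City: bottleneck 6, flow now 6.
Augment Plant→Bus2→Bus4→Bus1→City: bottleneck 1, flow now 7.
Augment Plant→Sub3→Bus4→Bus1→City: bottleneck 3, flow now 10.
Augment Plant→Sub4→Bus4→Bus1→City: bottleneck 3, flow now 13.
Augment Plant→Sub4→Bus3→Sub2→City: bottleneck 3, flow now 16.
No augmenting path remains; maximum flow = 16.
By max-flow min-cut, the minimum cut capacity equals the max flow.
In the residual graph, reachable from Plant: {Plant, Bus2, Sub3, Sub4, Bus4, Bus3, Bus1}.
Min-cut edges: Bus4→Sub2 (6), Bus3→Sub2 (3), Bus1→City (7); capacity 6 + 3 + 7 = 16.

16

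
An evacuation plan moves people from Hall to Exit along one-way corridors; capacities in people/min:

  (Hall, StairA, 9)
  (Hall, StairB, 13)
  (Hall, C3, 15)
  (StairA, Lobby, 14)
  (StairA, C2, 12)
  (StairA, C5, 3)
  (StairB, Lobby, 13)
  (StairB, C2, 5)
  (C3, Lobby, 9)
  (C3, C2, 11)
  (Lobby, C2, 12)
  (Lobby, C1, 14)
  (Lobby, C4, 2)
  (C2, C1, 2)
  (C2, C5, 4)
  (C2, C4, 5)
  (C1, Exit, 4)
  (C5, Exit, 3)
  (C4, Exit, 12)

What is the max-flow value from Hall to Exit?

14

Augment Hall→StairA→C5→Exit: bottleneck 3, flow now 3.
Augment Hall→StairA→Lobby→C1→Exit: bottleneck 4, flow now 7.
Augment Hall→StairA→Lobby→C4→Exit: bottleneck 2, flow now 9.
Augment Hall→StairB→C2→C4→Exit: bottleneck 5, flow now 14.
No augmenting path remains; maximum flow = 14.
In the residual graph, reachable from Hall: {Hall, StairA, StairB, C3, Lobby, C2, C1, C5}.
Min-cut edges: Lobby→C4 (2), C2→C4 (5), C1→Exit (4), C5→Exit (3); capacity 2 + 5 + 4 + 3 = 14.
This cut is saturated, so no flow can exceed 14.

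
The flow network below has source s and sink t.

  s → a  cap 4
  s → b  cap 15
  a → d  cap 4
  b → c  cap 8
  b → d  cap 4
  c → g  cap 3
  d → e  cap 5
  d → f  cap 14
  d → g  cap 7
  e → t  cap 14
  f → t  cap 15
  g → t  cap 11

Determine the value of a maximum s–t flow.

Augment s→a→d→e→t: bottleneck 4, flow now 4.
Augment s→b→c→g→t: bottleneck 3, flow now 7.
Augment s→b→d→e→t: bottleneck 1, flow now 8.
Augment s→b→d→f→t: bottleneck 3, flow now 11.
No augmenting path remains; maximum flow = 11.
In the residual graph, reachable from s: {s, b, c}.
Min-cut edges: s→a (4), b→d (4), c→g (3); capacity 4 + 4 + 3 = 11.
This cut is saturated, so no flow can exceed 11.

11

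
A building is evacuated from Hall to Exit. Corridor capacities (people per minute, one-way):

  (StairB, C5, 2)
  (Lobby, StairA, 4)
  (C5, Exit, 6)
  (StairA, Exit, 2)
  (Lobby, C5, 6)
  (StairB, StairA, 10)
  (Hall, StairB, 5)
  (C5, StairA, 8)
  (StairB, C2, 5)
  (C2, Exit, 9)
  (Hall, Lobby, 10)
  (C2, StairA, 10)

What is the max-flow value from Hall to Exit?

Augment Hall→Lobby→StairA→Exit: bottleneck 2, flow now 2.
Augment Hall→Lobby→C5→Exit: bottleneck 6, flow now 8.
Augment Hall→StairB→C2→Exit: bottleneck 5, flow now 13.
No augmenting path remains; maximum flow = 13.
In the residual graph, reachable from Hall: {Hall, Lobby, StairA}.
Min-cut edges: Hall→StairB (5), Lobby→C5 (6), StairA→Exit (2); capacity 5 + 6 + 2 = 13.
This cut is saturated, so no flow can exceed 13.

13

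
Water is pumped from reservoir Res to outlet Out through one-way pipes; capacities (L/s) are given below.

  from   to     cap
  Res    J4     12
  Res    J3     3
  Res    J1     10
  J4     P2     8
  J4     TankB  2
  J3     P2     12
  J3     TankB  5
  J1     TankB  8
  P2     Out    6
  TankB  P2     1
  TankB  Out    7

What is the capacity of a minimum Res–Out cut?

Augment Res→J4→P2→Out: bottleneck 6, flow now 6.
Augment Res→J4→TankB→Out: bottleneck 2, flow now 8.
Augment Res→J3→TankB→Out: bottleneck 3, flow now 11.
Augment Res→J1→TankB→Out: bottleneck 2, flow now 13.
No augmenting path remains; maximum flow = 13.
By max-flow min-cut, the minimum cut capacity equals the max flow.
In the residual graph, reachable from Res: {Res, J4, J3, J1, P2, TankB}.
Min-cut edges: P2→Out (6), TankB→Out (7); capacity 6 + 7 = 13.

13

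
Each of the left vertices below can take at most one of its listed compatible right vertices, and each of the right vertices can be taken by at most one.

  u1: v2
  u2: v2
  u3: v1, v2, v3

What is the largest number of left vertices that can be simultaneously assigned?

2

Unit-capacity flow: source→left, listed edges, right→sink; max matching = max flow.
Augmenting path u1→v2 (+1); matched 1.
Augmenting path u3→v1 (+1); matched 2.
No augmenting path remains; maximum matching = 2.
König certificate: {u3, v2} is a vertex cover of size 2 (every listed pair touches it), so no matching can be larger.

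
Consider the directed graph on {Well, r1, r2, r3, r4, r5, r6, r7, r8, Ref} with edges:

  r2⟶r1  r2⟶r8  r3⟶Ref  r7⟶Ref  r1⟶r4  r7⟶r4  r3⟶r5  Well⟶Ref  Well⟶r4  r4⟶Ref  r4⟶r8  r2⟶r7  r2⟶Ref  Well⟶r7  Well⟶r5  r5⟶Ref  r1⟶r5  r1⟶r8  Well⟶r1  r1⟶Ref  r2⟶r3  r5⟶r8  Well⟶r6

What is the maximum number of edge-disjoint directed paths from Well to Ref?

5

Assign every edge capacity 1; by Menger, the answer equals the max flow.
Path Well→Ref (+1); total 1.
Path Well→r1→Ref (+1); total 2.
Path Well→r4→Ref (+1); total 3.
Path Well→r5→Ref (+1); total 4.
Path Well→r7→Ref (+1); total 5.
No residual Well→Ref path; max flow = 5.
Certifying cut of size 5: {Well→Ref, Well→r1, Well→r4, Well→r5, Well→r7}.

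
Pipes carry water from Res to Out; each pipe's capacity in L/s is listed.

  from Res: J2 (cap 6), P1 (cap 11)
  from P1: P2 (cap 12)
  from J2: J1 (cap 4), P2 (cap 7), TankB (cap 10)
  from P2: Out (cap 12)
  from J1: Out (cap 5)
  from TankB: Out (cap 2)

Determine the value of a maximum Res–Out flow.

Augment Res→P1→P2→Out: bottleneck 11, flow now 11.
Augment Res→J2→P2→Out: bottleneck 1, flow now 12.
Augment Res→J2→J1→Out: bottleneck 4, flow now 16.
Augment Res→J2→TankB→Out: bottleneck 1, flow now 17.
No augmenting path remains; maximum flow = 17.
In the residual graph, reachable from Res: {Res}.
Min-cut edges: Res→P1 (11), Res→J2 (6); capacity 11 + 6 = 17.
This cut is saturated, so no flow can exceed 17.

17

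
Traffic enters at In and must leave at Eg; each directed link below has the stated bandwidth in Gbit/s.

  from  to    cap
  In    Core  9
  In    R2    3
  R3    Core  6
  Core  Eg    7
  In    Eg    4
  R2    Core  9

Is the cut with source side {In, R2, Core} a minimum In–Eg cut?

Given cut capacity: 4 + 7 = 11.
Augment In→Eg: bottleneck 4, flow now 4.
Augment In→Core→Eg: bottleneck 7, flow now 11.
No augmenting path remains; maximum flow = 11.
Cut capacity 11 equals the max flow, so it is a minimum cut.

Yes — it is a minimum cut (capacity 11).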